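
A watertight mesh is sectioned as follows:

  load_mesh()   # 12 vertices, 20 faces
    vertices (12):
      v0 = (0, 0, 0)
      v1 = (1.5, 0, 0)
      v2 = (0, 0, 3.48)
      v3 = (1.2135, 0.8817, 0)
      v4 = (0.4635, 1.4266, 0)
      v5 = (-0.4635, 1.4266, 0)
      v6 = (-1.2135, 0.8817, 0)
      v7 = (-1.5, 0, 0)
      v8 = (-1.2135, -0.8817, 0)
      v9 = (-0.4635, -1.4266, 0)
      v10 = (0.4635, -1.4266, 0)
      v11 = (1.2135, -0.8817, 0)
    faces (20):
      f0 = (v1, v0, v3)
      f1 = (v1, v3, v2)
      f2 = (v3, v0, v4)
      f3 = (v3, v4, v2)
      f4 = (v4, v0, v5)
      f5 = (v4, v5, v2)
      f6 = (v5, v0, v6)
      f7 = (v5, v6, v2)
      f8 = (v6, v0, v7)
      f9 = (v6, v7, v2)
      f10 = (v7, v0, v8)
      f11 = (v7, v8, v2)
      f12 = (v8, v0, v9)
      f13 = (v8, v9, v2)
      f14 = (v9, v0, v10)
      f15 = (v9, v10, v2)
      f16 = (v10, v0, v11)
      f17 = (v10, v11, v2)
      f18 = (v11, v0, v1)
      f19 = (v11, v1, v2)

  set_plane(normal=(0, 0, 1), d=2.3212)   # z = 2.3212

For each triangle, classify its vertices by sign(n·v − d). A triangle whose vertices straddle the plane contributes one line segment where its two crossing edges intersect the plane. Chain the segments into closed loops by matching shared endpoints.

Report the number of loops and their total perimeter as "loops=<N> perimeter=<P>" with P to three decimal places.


loops=1 perimeter=3.087

Straddling triangles (10 of 20):
  (v1,v3,v2) [--+] → (0.404082, 0.293596, 2.3212)–(0.499483, 0, 2.3212)  len=0.3087
  (v3,v4,v2) [--+] → (0.15434, 0.475041, 2.3212)–(0.404082, 0.293596, 2.3212)  len=0.3087
  (v4,v5,v2) [--+] → (-0.15434, 0.475041, 2.3212)–(0.15434, 0.475041, 2.3212)  len=0.3087
  (v5,v6,v2) [--+] → (-0.404082, 0.293596, 2.3212)–(-0.15434, 0.475041, 2.3212)  len=0.3087
  (v6,v7,v2) [--+] → (-0.499483, 0, 2.3212)–(-0.404082, 0.293596, 2.3212)  len=0.3087
  (v7,v8,v2) [--+] → (-0.404082, -0.293596, 2.3212)–(-0.499483, 0, 2.3212)  len=0.3087
  (v8,v9,v2) [--+] → (-0.15434, -0.475041, 2.3212)–(-0.404082, -0.293596, 2.3212)  len=0.3087
  (v9,v10,v2) [--+] → (0.15434, -0.475041, 2.3212)–(-0.15434, -0.475041, 2.3212)  len=0.3087
  (v10,v11,v2) [--+] → (0.404082, -0.293596, 2.3212)–(0.15434, -0.475041, 2.3212)  len=0.3087
  (v11,v1,v2) [--+] → (0.499483, 0, 2.3212)–(0.404082, -0.293596, 2.3212)  len=0.3087

Chained into 1 loop(s):
  loop 1: 10 segments, perimeter = 3.0870
Total perimeter = 3.087


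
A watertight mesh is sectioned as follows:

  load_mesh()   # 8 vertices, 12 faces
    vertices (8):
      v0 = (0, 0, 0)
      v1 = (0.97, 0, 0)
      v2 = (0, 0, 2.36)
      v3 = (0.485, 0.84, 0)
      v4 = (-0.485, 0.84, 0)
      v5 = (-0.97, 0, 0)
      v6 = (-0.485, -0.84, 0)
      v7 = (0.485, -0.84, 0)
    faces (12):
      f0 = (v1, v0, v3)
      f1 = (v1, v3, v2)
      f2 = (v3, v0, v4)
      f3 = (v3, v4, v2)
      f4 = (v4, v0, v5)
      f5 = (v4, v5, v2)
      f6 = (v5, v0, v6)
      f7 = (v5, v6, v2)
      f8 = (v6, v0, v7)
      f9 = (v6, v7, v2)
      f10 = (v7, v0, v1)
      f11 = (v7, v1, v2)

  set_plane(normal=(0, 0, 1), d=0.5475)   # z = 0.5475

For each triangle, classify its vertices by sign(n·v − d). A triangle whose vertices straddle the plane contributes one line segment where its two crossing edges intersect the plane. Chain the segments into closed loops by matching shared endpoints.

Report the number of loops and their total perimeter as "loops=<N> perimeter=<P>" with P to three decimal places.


loops=1 perimeter=4.470

Straddling triangles (6 of 12):
  (v1,v3,v2) [--+] → (0.372484, 0.645127, 0.5475)–(0.744968, 0, 0.5475)  len=0.7449
  (v3,v4,v2) [--+] → (-0.372484, 0.645127, 0.5475)–(0.372484, 0.645127, 0.5475)  len=0.7450
  (v4,v5,v2) [--+] → (-0.744968, 0, 0.5475)–(-0.372484, 0.645127, 0.5475)  len=0.7449
  (v5,v6,v2) [--+] → (-0.372484, -0.645127, 0.5475)–(-0.744968, 0, 0.5475)  len=0.7449
  (v6,v7,v2) [--+] → (0.372484, -0.645127, 0.5475)–(-0.372484, -0.645127, 0.5475)  len=0.7450
  (v7,v1,v2) [--+] → (0.744968, 0, 0.5475)–(0.372484, -0.645127, 0.5475)  len=0.7449

Chained into 1 loop(s):
  loop 1: 6 segments, perimeter = 4.4697
Total perimeter = 4.470


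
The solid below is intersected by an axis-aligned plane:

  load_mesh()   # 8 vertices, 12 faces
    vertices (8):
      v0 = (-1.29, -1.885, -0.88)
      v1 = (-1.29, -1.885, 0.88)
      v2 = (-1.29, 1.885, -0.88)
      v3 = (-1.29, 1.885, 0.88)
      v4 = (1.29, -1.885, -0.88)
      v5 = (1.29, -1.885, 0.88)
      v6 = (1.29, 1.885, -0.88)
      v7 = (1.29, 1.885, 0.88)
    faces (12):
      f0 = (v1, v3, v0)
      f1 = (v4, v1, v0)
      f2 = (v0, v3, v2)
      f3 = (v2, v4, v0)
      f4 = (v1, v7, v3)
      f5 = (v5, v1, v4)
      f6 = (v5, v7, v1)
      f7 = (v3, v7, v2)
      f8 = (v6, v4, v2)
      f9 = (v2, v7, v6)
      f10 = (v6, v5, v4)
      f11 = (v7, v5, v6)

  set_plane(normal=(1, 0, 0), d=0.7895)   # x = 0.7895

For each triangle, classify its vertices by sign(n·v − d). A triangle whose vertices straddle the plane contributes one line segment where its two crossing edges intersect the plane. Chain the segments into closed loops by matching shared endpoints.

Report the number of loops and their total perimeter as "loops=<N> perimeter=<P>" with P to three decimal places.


Straddling triangles (8 of 12):
  (v4,v1,v0) [+--] → (0.7895, -1.885, -0.538574)–(0.7895, -1.885, -0.88)  len=0.3414
  (v2,v4,v0) [-+-] → (0.7895, -1.15365, -0.88)–(0.7895, -1.885, -0.88)  len=0.7314
  (v1,v7,v3) [-+-] → (0.7895, 1.15365, 0.88)–(0.7895, 1.885, 0.88)  len=0.7314
  (v5,v1,v4) [+-+] → (0.7895, -1.885, 0.88)–(0.7895, -1.885, -0.538574)  len=1.4186
  (v5,v7,v1) [++-] → (0.7895, 1.15365, 0.88)–(0.7895, -1.885, 0.88)  len=3.0386
  (v3,v7,v2) [-+-] → (0.7895, 1.885, 0.88)–(0.7895, 1.885, 0.538574)  len=0.3414
  (v6,v4,v2) [++-] → (0.7895, -1.15365, -0.88)–(0.7895, 1.885, -0.88)  len=3.0386
  (v2,v7,v6) [-++] → (0.7895, 1.885, 0.538574)–(0.7895, 1.885, -0.88)  len=1.4186

Chained into 1 loop(s):
  loop 1: 8 segments, perimeter = 11.0600
Total perimeter = 11.060

loops=1 perimeter=11.060


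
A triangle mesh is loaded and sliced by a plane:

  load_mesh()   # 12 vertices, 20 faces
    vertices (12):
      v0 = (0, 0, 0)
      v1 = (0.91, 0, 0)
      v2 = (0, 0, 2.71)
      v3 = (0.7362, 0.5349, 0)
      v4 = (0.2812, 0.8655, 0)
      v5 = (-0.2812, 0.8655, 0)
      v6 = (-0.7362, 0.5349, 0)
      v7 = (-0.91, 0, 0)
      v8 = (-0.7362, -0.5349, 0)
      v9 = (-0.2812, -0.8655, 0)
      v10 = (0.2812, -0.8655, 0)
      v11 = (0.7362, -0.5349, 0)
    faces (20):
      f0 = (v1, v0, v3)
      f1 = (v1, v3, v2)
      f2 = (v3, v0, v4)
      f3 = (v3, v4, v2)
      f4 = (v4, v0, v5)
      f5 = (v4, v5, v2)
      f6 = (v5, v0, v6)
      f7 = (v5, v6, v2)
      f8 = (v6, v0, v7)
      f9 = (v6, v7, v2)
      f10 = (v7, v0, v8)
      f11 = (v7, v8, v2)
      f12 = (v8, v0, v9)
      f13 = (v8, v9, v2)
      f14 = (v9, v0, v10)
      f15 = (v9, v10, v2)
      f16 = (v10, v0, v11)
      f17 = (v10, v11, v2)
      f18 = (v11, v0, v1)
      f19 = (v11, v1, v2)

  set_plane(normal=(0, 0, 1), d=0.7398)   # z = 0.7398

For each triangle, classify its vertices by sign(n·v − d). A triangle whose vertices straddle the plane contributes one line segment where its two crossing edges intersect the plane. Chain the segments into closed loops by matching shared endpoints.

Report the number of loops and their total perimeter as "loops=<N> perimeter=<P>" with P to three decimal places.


loops=1 perimeter=4.089

Straddling triangles (10 of 20):
  (v1,v3,v2) [--+] → (0.535226, 0.388878, 0.7398)–(0.66158, 0, 0.7398)  len=0.4089
  (v3,v4,v2) [--+] → (0.204436, 0.629228, 0.7398)–(0.535226, 0.388878, 0.7398)  len=0.4089
  (v4,v5,v2) [--+] → (-0.204436, 0.629228, 0.7398)–(0.204436, 0.629228, 0.7398)  len=0.4089
  (v5,v6,v2) [--+] → (-0.535226, 0.388878, 0.7398)–(-0.204436, 0.629228, 0.7398)  len=0.4089
  (v6,v7,v2) [--+] → (-0.66158, 0, 0.7398)–(-0.535226, 0.388878, 0.7398)  len=0.4089
  (v7,v8,v2) [--+] → (-0.535226, -0.388878, 0.7398)–(-0.66158, 0, 0.7398)  len=0.4089
  (v8,v9,v2) [--+] → (-0.204436, -0.629228, 0.7398)–(-0.535226, -0.388878, 0.7398)  len=0.4089
  (v9,v10,v2) [--+] → (0.204436, -0.629228, 0.7398)–(-0.204436, -0.629228, 0.7398)  len=0.4089
  (v10,v11,v2) [--+] → (0.535226, -0.388878, 0.7398)–(0.204436, -0.629228, 0.7398)  len=0.4089
  (v11,v1,v2) [--+] → (0.66158, 0, 0.7398)–(0.535226, -0.388878, 0.7398)  len=0.4089

Chained into 1 loop(s):
  loop 1: 10 segments, perimeter = 4.0889
Total perimeter = 4.089


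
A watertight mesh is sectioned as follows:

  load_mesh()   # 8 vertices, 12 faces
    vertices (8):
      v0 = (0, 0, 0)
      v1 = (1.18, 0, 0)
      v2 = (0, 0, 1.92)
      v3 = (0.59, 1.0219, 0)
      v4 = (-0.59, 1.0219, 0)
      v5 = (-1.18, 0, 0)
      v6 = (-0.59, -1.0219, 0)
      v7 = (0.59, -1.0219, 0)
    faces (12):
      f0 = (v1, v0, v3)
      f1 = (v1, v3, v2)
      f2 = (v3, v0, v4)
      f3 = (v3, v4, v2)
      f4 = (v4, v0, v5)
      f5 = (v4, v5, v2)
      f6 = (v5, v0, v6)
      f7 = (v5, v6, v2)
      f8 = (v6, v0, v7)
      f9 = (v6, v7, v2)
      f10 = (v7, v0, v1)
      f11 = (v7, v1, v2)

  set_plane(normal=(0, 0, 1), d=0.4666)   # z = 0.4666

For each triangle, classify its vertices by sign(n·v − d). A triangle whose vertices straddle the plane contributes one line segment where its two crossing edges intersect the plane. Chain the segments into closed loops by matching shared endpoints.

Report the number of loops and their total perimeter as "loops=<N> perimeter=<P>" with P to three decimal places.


loops=1 perimeter=5.359

Straddling triangles (6 of 12):
  (v1,v3,v2) [--+] → (0.446618, 0.773557, 0.4666)–(0.893235, 0, 0.4666)  len=0.8932
  (v3,v4,v2) [--+] → (-0.446618, 0.773557, 0.4666)–(0.446618, 0.773557, 0.4666)  len=0.8932
  (v4,v5,v2) [--+] → (-0.893235, 0, 0.4666)–(-0.446618, 0.773557, 0.4666)  len=0.8932
  (v5,v6,v2) [--+] → (-0.446618, -0.773557, 0.4666)–(-0.893235, 0, 0.4666)  len=0.8932
  (v6,v7,v2) [--+] → (0.446618, -0.773557, 0.4666)–(-0.446618, -0.773557, 0.4666)  len=0.8932
  (v7,v1,v2) [--+] → (0.893235, 0, 0.4666)–(0.446618, -0.773557, 0.4666)  len=0.8932

Chained into 1 loop(s):
  loop 1: 6 segments, perimeter = 5.3594
Total perimeter = 5.359


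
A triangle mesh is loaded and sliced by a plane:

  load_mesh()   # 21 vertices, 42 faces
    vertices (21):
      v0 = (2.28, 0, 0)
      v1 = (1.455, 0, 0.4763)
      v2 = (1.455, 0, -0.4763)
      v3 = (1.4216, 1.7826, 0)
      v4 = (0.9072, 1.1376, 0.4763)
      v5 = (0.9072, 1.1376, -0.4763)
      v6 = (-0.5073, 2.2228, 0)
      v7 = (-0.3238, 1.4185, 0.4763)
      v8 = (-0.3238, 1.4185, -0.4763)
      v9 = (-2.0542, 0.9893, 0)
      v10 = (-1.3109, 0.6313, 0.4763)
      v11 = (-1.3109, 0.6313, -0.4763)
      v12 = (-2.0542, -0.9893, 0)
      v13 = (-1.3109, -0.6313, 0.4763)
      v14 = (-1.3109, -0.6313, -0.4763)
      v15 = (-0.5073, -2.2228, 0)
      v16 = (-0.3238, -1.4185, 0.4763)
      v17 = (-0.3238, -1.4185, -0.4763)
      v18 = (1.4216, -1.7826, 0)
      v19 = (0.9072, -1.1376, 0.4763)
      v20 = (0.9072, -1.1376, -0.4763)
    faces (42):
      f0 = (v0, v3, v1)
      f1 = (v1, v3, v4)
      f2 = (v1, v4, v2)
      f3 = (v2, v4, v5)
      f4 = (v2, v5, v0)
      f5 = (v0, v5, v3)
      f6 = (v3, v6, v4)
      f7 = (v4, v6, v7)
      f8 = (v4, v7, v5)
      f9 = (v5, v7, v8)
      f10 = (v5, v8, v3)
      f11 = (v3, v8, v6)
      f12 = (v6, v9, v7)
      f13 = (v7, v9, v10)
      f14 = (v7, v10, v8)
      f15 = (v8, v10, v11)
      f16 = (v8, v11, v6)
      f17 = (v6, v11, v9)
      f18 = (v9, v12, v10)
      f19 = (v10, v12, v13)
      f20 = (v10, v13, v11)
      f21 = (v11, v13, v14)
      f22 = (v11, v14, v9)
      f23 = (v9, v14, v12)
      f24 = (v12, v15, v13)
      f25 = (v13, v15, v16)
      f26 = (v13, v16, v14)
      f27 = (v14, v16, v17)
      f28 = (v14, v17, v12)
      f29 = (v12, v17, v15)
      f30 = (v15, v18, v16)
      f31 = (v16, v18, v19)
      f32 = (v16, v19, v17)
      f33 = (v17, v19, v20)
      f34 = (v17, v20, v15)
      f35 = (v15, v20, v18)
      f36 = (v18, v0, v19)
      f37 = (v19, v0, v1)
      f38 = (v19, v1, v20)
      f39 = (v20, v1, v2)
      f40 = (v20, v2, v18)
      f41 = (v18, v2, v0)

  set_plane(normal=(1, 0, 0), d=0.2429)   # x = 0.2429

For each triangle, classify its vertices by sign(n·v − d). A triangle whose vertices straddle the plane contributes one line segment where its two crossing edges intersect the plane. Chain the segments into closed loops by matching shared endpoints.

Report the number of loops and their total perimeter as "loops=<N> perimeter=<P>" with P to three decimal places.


loops=2 perimeter=5.501

Straddling triangles (12 of 42):
  (v3,v6,v4) [+-+] → (0.2429, 2.05159, 0)–(0.2429, 1.64725, 0.252612)  len=0.4768
  (v4,v6,v7) [+--] → (0.2429, 1.64725, 0.252612)–(0.2429, 1.28919, 0.4763)  len=0.4222
  (v4,v7,v5) [+-+] → (0.2429, 1.28919, 0.4763)–(0.2429, 1.28919, 0.0377635)  len=0.4385
  (v5,v7,v8) [+--] → (0.2429, 1.28919, 0.0377635)–(0.2429, 1.28919, -0.4763)  len=0.5141
  (v5,v8,v3) [+-+] → (0.2429, 1.28919, -0.4763)–(0.2429, 1.53672, -0.321654)  len=0.2919
  (v3,v8,v6) [+--] → (0.2429, 1.53672, -0.321654)–(0.2429, 2.05159, 0)  len=0.6071
  (v15,v18,v16) [-+-] → (0.2429, -2.05159, 0)–(0.2429, -1.53672, 0.321654)  len=0.6071
  (v16,v18,v19) [-++] → (0.2429, -1.53672, 0.321654)–(0.2429, -1.28919, 0.4763)  len=0.2919
  (v16,v19,v17) [-+-] → (0.2429, -1.28919, 0.4763)–(0.2429, -1.28919, -0.0377635)  len=0.5141
  (v17,v19,v20) [-++] → (0.2429, -1.28919, -0.0377635)–(0.2429, -1.28919, -0.4763)  len=0.4385
  (v17,v20,v15) [-+-] → (0.2429, -1.28919, -0.4763)–(0.2429, -1.64725, -0.252612)  len=0.4222
  (v15,v20,v18) [-++] → (0.2429, -1.64725, -0.252612)–(0.2429, -2.05159, 0)  len=0.4768

Chained into 2 loop(s):
  loop 1: 6 segments, perimeter = 2.7505
  loop 2: 6 segments, perimeter = 2.7505
Total perimeter = 5.501


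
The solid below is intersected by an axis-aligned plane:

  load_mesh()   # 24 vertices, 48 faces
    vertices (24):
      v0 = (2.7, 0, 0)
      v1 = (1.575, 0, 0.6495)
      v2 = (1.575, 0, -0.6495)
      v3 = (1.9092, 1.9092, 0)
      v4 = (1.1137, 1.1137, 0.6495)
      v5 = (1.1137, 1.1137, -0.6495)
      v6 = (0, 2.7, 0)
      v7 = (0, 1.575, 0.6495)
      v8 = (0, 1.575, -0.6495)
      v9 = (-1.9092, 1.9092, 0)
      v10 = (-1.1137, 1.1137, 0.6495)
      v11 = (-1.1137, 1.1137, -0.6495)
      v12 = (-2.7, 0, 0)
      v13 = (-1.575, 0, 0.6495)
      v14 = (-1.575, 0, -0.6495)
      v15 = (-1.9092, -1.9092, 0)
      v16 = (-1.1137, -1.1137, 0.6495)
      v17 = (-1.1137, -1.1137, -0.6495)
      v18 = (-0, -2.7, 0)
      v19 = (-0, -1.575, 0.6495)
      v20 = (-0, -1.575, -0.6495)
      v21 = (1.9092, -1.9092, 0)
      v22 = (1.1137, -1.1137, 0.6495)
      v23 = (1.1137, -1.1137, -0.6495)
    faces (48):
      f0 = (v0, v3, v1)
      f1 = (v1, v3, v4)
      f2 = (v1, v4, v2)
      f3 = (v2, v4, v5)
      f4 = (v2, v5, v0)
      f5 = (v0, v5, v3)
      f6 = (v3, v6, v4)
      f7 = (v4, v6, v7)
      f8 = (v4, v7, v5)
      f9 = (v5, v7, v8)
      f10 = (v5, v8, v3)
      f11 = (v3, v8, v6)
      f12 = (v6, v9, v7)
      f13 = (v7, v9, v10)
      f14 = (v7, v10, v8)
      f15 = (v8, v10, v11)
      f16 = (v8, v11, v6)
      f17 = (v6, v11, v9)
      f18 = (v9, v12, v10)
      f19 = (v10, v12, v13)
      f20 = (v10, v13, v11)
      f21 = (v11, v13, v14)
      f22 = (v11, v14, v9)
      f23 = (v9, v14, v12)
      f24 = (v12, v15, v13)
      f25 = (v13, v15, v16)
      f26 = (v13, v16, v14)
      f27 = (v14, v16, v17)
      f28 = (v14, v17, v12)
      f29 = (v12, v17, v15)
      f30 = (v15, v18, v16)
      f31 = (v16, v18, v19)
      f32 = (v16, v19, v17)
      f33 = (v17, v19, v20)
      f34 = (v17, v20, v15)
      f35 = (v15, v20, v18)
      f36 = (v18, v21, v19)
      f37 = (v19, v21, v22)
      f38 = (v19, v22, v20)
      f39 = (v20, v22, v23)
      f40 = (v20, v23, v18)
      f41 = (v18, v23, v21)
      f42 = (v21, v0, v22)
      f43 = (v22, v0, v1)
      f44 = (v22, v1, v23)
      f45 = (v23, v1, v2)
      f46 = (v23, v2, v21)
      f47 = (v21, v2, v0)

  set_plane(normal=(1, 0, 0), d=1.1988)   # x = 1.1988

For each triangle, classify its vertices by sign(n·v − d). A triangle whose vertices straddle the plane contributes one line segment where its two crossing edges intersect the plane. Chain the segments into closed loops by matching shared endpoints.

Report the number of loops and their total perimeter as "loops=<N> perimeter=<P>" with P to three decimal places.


loops=2 perimeter=8.433

Straddling triangles (16 of 48):
  (v1,v3,v4) [++-] → (1.1988, 1.1988, 0.580019)–(1.1988, 0.908246, 0.6495)  len=0.2987
  (v1,v4,v2) [+-+] → (1.1988, 0.908246, 0.6495)–(1.1988, 0.908246, 0.409862)  len=0.2396
  (v2,v4,v5) [+--] → (1.1988, 0.908246, 0.409862)–(1.1988, 0.908246, -0.6495)  len=1.0594
  (v2,v5,v0) [+-+] → (1.1988, 0.908246, -0.6495)–(1.1988, 1.05395, -0.614656)  len=0.1498
  (v0,v5,v3) [+-+] → (1.1988, 1.05395, -0.614656)–(1.1988, 1.1988, -0.580019)  len=0.1489
  (v3,v6,v4) [+--] → (1.1988, 2.20345, 0)–(1.1988, 1.1988, 0.580019)  len=1.1601
  (v5,v8,v3) [--+] → (1.1988, 1.78485, -0.241674)–(1.1988, 1.1988, -0.580019)  len=0.6767
  (v3,v8,v6) [+--] → (1.1988, 1.78485, -0.241674)–(1.1988, 2.20345, 0)  len=0.4834
  (v18,v21,v19) [-+-] → (1.1988, -2.20345, 0)–(1.1988, -1.78485, 0.241674)  len=0.4834
  (v19,v21,v22) [-+-] → (1.1988, -1.78485, 0.241674)–(1.1988, -1.1988, 0.580019)  len=0.6767
  (v18,v23,v21) [--+] → (1.1988, -1.1988, -0.580019)–(1.1988, -2.20345, 0)  len=1.1601
  (v21,v0,v22) [++-] → (1.1988, -1.05395, 0.614656)–(1.1988, -1.1988, 0.580019)  len=0.1489
  (v22,v0,v1) [-++] → (1.1988, -1.05395, 0.614656)–(1.1988, -0.908246, 0.6495)  len=0.1498
  (v22,v1,v23) [-+-] → (1.1988, -0.908246, 0.6495)–(1.1988, -0.908246, -0.409862)  len=1.0594
  (v23,v1,v2) [-++] → (1.1988, -0.908246, -0.409862)–(1.1988, -0.908246, -0.6495)  len=0.2396
  (v23,v2,v21) [-++] → (1.1988, -0.908246, -0.6495)–(1.1988, -1.1988, -0.580019)  len=0.2987

Chained into 2 loop(s):
  loop 1: 8 segments, perimeter = 4.2166
  loop 2: 8 segments, perimeter = 4.2166
Total perimeter = 8.433


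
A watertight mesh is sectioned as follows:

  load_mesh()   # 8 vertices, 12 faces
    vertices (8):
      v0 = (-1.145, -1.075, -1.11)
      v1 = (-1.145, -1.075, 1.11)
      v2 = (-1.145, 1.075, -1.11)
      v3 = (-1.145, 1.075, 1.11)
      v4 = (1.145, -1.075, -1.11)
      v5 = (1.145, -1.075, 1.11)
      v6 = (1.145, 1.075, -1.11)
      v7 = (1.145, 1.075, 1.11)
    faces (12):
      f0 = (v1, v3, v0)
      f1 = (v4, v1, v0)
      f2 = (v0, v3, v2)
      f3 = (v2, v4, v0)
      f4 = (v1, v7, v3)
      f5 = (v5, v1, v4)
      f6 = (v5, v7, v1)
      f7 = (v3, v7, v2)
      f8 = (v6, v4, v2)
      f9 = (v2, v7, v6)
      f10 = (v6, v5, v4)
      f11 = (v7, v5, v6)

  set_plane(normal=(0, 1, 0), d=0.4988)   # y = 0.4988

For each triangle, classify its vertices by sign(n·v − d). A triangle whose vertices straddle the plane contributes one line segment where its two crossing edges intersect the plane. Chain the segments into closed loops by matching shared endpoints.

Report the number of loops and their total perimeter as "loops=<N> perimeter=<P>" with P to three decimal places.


loops=1 perimeter=9.020

Straddling triangles (8 of 12):
  (v1,v3,v0) [-+-] → (-1.145, 0.4988, 1.11)–(-1.145, 0.4988, 0.51504)  len=0.5950
  (v0,v3,v2) [-++] → (-1.145, 0.4988, 0.51504)–(-1.145, 0.4988, -1.11)  len=1.6250
  (v2,v4,v0) [+--] → (-0.53128, 0.4988, -1.11)–(-1.145, 0.4988, -1.11)  len=0.6137
  (v1,v7,v3) [-++] → (0.53128, 0.4988, 1.11)–(-1.145, 0.4988, 1.11)  len=1.6763
  (v5,v7,v1) [-+-] → (1.145, 0.4988, 1.11)–(0.53128, 0.4988, 1.11)  len=0.6137
  (v6,v4,v2) [+-+] → (1.145, 0.4988, -1.11)–(-0.53128, 0.4988, -1.11)  len=1.6763
  (v6,v5,v4) [+--] → (1.145, 0.4988, -0.51504)–(1.145, 0.4988, -1.11)  len=0.5950
  (v7,v5,v6) [+-+] → (1.145, 0.4988, 1.11)–(1.145, 0.4988, -0.51504)  len=1.6250

Chained into 1 loop(s):
  loop 1: 8 segments, perimeter = 9.0200
Total perimeter = 9.020


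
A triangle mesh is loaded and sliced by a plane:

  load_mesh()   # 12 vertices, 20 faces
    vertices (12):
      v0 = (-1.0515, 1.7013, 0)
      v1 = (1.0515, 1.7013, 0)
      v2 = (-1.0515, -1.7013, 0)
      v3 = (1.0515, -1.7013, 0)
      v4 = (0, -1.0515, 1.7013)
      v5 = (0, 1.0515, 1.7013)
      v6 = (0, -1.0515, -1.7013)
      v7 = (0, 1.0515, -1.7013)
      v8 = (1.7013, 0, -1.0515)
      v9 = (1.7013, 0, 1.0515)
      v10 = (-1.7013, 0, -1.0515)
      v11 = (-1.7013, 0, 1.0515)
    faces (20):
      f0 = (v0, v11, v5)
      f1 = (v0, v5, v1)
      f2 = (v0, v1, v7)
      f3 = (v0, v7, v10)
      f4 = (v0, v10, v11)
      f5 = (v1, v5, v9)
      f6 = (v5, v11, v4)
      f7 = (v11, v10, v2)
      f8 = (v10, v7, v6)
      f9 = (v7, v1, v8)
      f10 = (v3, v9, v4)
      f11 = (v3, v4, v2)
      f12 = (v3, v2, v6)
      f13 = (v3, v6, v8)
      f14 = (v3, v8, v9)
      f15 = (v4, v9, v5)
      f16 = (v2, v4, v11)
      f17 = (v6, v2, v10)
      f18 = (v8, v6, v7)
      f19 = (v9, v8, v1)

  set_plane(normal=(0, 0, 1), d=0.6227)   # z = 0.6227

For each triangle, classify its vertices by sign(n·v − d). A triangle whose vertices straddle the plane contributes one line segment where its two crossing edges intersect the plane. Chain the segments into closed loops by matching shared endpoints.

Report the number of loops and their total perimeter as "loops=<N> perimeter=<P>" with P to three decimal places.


loops=1 perimeter=9.991

Straddling triangles (10 of 20):
  (v0,v11,v5) [-++] → (-1.43631, 0.693787, 0.6227)–(-0.666636, 1.46346, 0.6227)  len=1.0885
  (v0,v5,v1) [-+-] → (-0.666636, 1.46346, 0.6227)–(0.666636, 1.46346, 0.6227)  len=1.3333
  (v0,v10,v11) [--+] → (-1.7013, 0, 0.6227)–(-1.43631, 0.693787, 0.6227)  len=0.7427
  (v1,v5,v9) [-++] → (0.666636, 1.46346, 0.6227)–(1.43631, 0.693787, 0.6227)  len=1.0885
  (v11,v10,v2) [+--] → (-1.7013, 0, 0.6227)–(-1.43631, -0.693787, 0.6227)  len=0.7427
  (v3,v9,v4) [-++] → (1.43631, -0.693787, 0.6227)–(0.666636, -1.46346, 0.6227)  len=1.0885
  (v3,v4,v2) [-+-] → (0.666636, -1.46346, 0.6227)–(-0.666636, -1.46346, 0.6227)  len=1.3333
  (v3,v8,v9) [--+] → (1.7013, 0, 0.6227)–(1.43631, -0.693787, 0.6227)  len=0.7427
  (v2,v4,v11) [-++] → (-0.666636, -1.46346, 0.6227)–(-1.43631, -0.693787, 0.6227)  len=1.0885
  (v9,v8,v1) [+--] → (1.7013, 0, 0.6227)–(1.43631, 0.693787, 0.6227)  len=0.7427

Chained into 1 loop(s):
  loop 1: 10 segments, perimeter = 9.9912
Total perimeter = 9.991


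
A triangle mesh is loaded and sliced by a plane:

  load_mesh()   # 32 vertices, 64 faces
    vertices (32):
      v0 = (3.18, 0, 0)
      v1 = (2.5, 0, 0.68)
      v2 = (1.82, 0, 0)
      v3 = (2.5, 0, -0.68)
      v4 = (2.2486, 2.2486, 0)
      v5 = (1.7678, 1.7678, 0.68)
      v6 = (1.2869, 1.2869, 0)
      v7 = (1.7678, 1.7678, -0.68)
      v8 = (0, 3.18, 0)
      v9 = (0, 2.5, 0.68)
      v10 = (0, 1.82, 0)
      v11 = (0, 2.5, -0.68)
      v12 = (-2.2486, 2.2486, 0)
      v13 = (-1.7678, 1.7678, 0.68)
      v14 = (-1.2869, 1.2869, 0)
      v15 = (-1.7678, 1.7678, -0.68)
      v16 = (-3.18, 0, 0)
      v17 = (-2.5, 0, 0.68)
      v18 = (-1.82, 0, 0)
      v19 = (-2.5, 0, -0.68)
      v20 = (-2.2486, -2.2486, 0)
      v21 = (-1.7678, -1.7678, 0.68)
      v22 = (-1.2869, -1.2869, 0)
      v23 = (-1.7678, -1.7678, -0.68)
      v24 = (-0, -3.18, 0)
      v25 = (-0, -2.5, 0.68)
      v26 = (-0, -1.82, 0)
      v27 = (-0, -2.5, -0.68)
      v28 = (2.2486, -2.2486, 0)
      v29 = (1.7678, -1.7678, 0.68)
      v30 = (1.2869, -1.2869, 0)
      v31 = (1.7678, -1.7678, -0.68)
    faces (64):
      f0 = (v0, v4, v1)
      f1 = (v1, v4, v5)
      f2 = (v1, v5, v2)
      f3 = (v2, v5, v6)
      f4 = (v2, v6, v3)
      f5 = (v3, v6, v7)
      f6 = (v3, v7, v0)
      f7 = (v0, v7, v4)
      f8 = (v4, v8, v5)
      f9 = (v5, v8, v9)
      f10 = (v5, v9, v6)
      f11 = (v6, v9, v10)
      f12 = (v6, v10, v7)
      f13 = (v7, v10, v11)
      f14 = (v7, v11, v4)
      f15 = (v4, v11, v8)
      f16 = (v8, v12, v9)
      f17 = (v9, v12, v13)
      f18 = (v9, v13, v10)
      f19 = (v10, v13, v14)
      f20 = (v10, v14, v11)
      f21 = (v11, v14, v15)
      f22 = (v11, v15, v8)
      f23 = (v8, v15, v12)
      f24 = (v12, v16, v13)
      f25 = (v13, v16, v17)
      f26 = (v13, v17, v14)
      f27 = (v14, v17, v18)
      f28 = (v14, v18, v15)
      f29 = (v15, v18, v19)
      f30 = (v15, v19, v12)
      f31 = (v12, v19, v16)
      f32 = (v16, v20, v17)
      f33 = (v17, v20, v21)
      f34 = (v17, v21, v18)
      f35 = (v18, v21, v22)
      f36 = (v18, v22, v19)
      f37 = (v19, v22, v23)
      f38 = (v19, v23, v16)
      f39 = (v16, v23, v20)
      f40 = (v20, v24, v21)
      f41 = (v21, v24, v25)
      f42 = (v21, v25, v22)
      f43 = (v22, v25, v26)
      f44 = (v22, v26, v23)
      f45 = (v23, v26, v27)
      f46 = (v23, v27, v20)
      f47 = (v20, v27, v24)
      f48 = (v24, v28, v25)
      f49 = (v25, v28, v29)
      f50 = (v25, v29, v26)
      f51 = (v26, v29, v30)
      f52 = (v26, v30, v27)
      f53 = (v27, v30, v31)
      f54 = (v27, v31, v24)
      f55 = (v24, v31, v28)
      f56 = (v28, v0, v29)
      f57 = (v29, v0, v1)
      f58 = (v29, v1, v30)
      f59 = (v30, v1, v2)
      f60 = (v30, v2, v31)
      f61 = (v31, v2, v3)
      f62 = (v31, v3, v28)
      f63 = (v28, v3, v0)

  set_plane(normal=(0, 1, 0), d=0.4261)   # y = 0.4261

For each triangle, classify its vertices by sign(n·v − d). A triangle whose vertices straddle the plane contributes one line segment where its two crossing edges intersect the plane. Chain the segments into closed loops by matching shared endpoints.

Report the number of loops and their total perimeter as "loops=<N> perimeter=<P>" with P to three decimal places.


Straddling triangles (16 of 64):
  (v0,v4,v1) [-+-] → (3.0035, 0.4261, 0)–(2.45236, 0.4261, 0.551143)  len=0.7794
  (v1,v4,v5) [-++] → (2.45236, 0.4261, 0.551143)–(2.32351, 0.4261, 0.68)  len=0.1822
  (v1,v5,v2) [-+-] → (2.32351, 0.4261, 0.68)–(1.80742, 0.4261, 0.163903)  len=0.7299
  (v2,v5,v6) [-++] → (1.80742, 0.4261, 0.163903)–(1.64349, 0.4261, 0)  len=0.2318
  (v2,v6,v3) [-+-] → (1.64349, 0.4261, 0)–(2.09834, 0.4261, -0.454848)  len=0.6433
  (v3,v6,v7) [-++] → (2.09834, 0.4261, -0.454848)–(2.32351, 0.4261, -0.68)  len=0.3184
  (v3,v7,v0) [-+-] → (2.32351, 0.4261, -0.68)–(2.83961, 0.4261, -0.163903)  len=0.7299
  (v0,v7,v4) [-++] → (2.83961, 0.4261, -0.163903)–(3.0035, 0.4261, 0)  len=0.2318
  (v12,v16,v13) [+-+] → (-3.0035, 0.4261, 0)–(-2.83961, 0.4261, 0.163903)  len=0.2318
  (v13,v16,v17) [+--] → (-2.83961, 0.4261, 0.163903)–(-2.32351, 0.4261, 0.68)  len=0.7299
  (v13,v17,v14) [+-+] → (-2.32351, 0.4261, 0.68)–(-2.09834, 0.4261, 0.454848)  len=0.3184
  (v14,v17,v18) [+--] → (-2.09834, 0.4261, 0.454848)–(-1.64349, 0.4261, 0)  len=0.6433
  (v14,v18,v15) [+-+] → (-1.64349, 0.4261, 0)–(-1.80742, 0.4261, -0.163903)  len=0.2318
  (v15,v18,v19) [+--] → (-1.80742, 0.4261, -0.163903)–(-2.32351, 0.4261, -0.68)  len=0.7299
  (v15,v19,v12) [+-+] → (-2.32351, 0.4261, -0.68)–(-2.45236, 0.4261, -0.551143)  len=0.1822
  (v12,v19,v16) [+--] → (-2.45236, 0.4261, -0.551143)–(-3.0035, 0.4261, 0)  len=0.7794

Chained into 2 loop(s):
  loop 1: 8 segments, perimeter = 3.8467
  loop 2: 8 segments, perimeter = 3.8467
Total perimeter = 7.693

loops=2 perimeter=7.693


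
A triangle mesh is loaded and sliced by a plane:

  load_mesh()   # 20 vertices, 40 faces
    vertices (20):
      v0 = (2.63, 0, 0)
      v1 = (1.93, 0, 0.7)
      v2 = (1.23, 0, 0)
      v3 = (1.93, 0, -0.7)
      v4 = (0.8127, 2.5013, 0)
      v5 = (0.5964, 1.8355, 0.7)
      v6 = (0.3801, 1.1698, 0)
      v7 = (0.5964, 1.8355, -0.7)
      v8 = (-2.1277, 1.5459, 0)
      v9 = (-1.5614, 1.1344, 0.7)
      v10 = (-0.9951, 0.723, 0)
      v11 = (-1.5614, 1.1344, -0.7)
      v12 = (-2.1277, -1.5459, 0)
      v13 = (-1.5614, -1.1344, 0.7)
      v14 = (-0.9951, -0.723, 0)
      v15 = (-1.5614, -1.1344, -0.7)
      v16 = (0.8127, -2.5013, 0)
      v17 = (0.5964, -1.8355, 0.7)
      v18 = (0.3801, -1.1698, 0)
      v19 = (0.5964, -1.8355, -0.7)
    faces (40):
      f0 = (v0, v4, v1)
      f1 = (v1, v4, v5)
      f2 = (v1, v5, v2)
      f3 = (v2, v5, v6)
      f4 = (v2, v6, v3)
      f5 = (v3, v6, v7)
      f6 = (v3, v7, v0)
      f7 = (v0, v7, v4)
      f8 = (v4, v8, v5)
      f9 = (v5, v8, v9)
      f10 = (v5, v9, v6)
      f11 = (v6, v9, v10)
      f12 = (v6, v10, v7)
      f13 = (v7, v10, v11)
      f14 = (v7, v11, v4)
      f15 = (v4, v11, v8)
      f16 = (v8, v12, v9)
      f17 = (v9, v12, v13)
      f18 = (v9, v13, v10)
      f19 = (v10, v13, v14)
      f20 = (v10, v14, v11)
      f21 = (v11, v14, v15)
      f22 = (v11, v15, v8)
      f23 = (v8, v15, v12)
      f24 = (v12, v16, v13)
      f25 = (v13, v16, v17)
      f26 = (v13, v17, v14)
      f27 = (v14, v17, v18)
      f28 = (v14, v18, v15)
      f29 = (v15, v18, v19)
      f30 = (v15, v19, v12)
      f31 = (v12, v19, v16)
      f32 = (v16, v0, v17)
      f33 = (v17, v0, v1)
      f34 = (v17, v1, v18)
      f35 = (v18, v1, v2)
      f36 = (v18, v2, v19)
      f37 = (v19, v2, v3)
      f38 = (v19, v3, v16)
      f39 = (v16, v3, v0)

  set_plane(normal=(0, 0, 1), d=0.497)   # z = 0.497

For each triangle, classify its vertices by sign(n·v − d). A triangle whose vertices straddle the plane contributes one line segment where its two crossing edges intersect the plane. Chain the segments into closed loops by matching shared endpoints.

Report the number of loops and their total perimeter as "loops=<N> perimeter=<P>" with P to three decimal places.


loops=2 perimeter=22.688

Straddling triangles (20 of 40):
  (v0,v4,v1) [--+] → (1.60598, 0.725377, 0.497)–(2.133, 0, 0.497)  len=0.8966
  (v1,v4,v5) [+-+] → (1.60598, 0.725377, 0.497)–(0.659127, 2.02858, 0.497)  len=1.6109
  (v1,v5,v2) [++-] → (0.780144, 1.3032, 0.497)–(1.727, 0, 0.497)  len=1.6109
  (v2,v5,v6) [-+-] → (0.780144, 1.30321, 0.497)–(0.533673, 1.64245, 0.497)  len=0.4193
  (v4,v8,v5) [--+] → (-0.193589, 1.75152, 0.497)–(0.659127, 2.02858, 0.497)  len=0.8966
  (v5,v8,v9) [+-+] → (-0.193589, 1.75152, 0.497)–(-1.72563, 1.25374, 0.497)  len=1.6109
  (v5,v9,v6) [++-] → (-0.998365, 1.14467, 0.497)–(0.533673, 1.64245, 0.497)  len=1.6109
  (v6,v9,v10) [-+-] → (-0.998365, 1.14467, 0.497)–(-1.39717, 1.01509, 0.497)  len=0.4193
  (v8,v12,v9) [--+] → (-1.72563, 0.357113, 0.497)–(-1.72563, 1.25374, 0.497)  len=0.8966
  (v9,v12,v13) [+-+] → (-1.72563, 0.357113, 0.497)–(-1.72563, -1.25374, 0.497)  len=1.6108
  (v9,v13,v10) [++-] → (-1.39717, -0.595754, 0.497)–(-1.39717, 1.01509, 0.497)  len=1.6108
  (v10,v13,v14) [-+-] → (-1.39717, -0.595754, 0.497)–(-1.39717, -1.01509, 0.497)  len=0.4193
  (v12,v16,v13) [--+] → (-0.872911, -1.5308, 0.497)–(-1.72563, -1.25374, 0.497)  len=0.8966
  (v13,v16,v17) [+-+] → (-0.872911, -1.5308, 0.497)–(0.659127, -2.02858, 0.497)  len=1.6109
  (v13,v17,v14) [++-] → (0.134865, -1.51287, 0.497)–(-1.39717, -1.01509, 0.497)  len=1.6109
  (v14,v17,v18) [-+-] → (0.134865, -1.51287, 0.497)–(0.533673, -1.64245, 0.497)  len=0.4193
  (v16,v0,v17) [--+] → (1.18614, -1.30321, 0.497)–(0.659127, -2.02858, 0.497)  len=0.8966
  (v17,v0,v1) [+-+] → (1.18614, -1.3032, 0.497)–(2.133, 0, 0.497)  len=1.6109
  (v17,v1,v18) [++-] → (1.48053, -0.339242, 0.497)–(0.533673, -1.64245, 0.497)  len=1.6109
  (v18,v1,v2) [-+-] → (1.48053, -0.339242, 0.497)–(1.727, 0, 0.497)  len=0.4193

Chained into 2 loop(s):
  loop 1: 10 segments, perimeter = 12.5374
  loop 2: 10 segments, perimeter = 10.1510
Total perimeter = 22.688


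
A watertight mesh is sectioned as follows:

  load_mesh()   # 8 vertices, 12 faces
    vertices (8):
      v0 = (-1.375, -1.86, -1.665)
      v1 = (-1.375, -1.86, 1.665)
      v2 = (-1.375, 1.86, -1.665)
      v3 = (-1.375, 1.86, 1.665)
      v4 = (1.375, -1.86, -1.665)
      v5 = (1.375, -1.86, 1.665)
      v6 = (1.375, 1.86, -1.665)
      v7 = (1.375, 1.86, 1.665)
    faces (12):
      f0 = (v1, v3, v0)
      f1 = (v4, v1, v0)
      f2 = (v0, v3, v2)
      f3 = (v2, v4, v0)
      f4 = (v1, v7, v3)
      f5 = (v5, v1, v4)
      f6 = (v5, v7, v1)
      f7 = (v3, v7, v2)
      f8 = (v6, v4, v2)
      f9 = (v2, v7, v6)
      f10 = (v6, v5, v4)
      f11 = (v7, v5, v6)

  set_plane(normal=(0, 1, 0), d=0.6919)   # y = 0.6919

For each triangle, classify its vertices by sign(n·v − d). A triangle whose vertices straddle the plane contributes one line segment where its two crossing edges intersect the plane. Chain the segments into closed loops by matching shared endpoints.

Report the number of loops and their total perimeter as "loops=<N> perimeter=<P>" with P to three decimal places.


Straddling triangles (8 of 12):
  (v1,v3,v0) [-+-] → (-1.375, 0.6919, 1.665)–(-1.375, 0.6919, 0.619362)  len=1.0456
  (v0,v3,v2) [-++] → (-1.375, 0.6919, 0.619362)–(-1.375, 0.6919, -1.665)  len=2.2844
  (v2,v4,v0) [+--] → (-0.511485, 0.6919, -1.665)–(-1.375, 0.6919, -1.665)  len=0.8635
  (v1,v7,v3) [-++] → (0.511485, 0.6919, 1.665)–(-1.375, 0.6919, 1.665)  len=1.8865
  (v5,v7,v1) [-+-] → (1.375, 0.6919, 1.665)–(0.511485, 0.6919, 1.665)  len=0.8635
  (v6,v4,v2) [+-+] → (1.375, 0.6919, -1.665)–(-0.511485, 0.6919, -1.665)  len=1.8865
  (v6,v5,v4) [+--] → (1.375, 0.6919, -0.619362)–(1.375, 0.6919, -1.665)  len=1.0456
  (v7,v5,v6) [+-+] → (1.375, 0.6919, 1.665)–(1.375, 0.6919, -0.619362)  len=2.2844

Chained into 1 loop(s):
  loop 1: 8 segments, perimeter = 12.1600
Total perimeter = 12.160

loops=1 perimeter=12.160


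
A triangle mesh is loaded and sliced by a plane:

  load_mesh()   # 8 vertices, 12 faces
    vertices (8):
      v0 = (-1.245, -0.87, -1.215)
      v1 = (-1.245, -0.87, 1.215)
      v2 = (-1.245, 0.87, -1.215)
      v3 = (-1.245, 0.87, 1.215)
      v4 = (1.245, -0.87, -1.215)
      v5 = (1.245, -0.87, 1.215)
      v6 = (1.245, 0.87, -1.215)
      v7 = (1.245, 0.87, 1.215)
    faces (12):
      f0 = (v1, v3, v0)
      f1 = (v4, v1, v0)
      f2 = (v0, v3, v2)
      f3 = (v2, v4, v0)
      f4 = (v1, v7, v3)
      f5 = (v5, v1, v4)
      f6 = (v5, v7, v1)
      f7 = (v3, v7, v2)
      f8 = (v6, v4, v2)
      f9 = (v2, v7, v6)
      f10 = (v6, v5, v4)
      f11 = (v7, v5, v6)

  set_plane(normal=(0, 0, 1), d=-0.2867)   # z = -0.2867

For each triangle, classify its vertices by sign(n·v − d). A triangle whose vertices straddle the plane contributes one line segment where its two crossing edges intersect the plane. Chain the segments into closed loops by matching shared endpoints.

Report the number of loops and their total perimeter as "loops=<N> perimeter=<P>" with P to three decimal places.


Straddling triangles (8 of 12):
  (v1,v3,v0) [++-] → (-1.245, -0.205291, -0.2867)–(-1.245, -0.87, -0.2867)  len=0.6647
  (v4,v1,v0) [-+-] → (0.293779, -0.87, -0.2867)–(-1.245, -0.87, -0.2867)  len=1.5388
  (v0,v3,v2) [-+-] → (-1.245, -0.205291, -0.2867)–(-1.245, 0.87, -0.2867)  len=1.0753
  (v5,v1,v4) [++-] → (0.293779, -0.87, -0.2867)–(1.245, -0.87, -0.2867)  len=0.9512
  (v3,v7,v2) [++-] → (-0.293779, 0.87, -0.2867)–(-1.245, 0.87, -0.2867)  len=0.9512
  (v2,v7,v6) [-+-] → (-0.293779, 0.87, -0.2867)–(1.245, 0.87, -0.2867)  len=1.5388
  (v6,v5,v4) [-+-] → (1.245, 0.205291, -0.2867)–(1.245, -0.87, -0.2867)  len=1.0753
  (v7,v5,v6) [++-] → (1.245, 0.205291, -0.2867)–(1.245, 0.87, -0.2867)  len=0.6647

Chained into 1 loop(s):
  loop 1: 8 segments, perimeter = 8.4600
Total perimeter = 8.460

loops=1 perimeter=8.460


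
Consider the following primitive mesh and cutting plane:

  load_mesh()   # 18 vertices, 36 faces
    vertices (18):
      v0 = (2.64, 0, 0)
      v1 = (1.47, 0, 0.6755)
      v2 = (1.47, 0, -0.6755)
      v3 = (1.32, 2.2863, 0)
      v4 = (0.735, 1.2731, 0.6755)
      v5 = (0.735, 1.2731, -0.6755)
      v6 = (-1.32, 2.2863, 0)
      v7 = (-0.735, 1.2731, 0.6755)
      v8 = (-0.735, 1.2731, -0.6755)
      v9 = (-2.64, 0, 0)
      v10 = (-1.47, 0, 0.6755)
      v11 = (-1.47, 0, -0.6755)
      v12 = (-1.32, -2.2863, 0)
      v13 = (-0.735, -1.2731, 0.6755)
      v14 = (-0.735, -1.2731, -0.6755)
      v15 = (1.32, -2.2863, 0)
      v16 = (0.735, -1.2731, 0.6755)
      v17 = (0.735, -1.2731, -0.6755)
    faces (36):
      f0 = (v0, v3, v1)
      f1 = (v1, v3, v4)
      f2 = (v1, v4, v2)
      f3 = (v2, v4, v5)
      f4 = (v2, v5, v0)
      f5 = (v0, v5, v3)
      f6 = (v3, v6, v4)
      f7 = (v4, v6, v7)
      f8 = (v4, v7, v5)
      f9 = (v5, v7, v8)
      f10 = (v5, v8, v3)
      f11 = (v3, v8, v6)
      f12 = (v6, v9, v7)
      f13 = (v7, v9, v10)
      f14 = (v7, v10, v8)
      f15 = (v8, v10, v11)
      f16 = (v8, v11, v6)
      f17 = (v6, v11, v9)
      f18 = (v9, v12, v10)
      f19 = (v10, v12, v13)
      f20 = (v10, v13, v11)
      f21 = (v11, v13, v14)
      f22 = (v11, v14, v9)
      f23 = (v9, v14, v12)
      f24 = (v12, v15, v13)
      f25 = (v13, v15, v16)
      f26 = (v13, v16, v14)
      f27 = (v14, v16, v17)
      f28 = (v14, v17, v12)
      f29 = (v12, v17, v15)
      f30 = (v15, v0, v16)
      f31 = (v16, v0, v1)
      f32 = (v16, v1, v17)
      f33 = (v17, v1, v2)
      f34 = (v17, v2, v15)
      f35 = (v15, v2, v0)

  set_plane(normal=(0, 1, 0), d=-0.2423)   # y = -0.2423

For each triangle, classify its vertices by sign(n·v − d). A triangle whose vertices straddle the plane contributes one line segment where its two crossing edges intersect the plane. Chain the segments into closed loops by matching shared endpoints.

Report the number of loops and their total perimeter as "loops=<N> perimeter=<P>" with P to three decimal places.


loops=2 perimeter=8.106

Straddling triangles (12 of 36):
  (v9,v12,v10) [+-+] → (-2.50011, -0.2423, 0)–(-1.4541, -0.2423, 0.603911)  len=1.2078
  (v10,v12,v13) [+--] → (-1.4541, -0.2423, 0.603911)–(-1.33011, -0.2423, 0.6755)  len=0.1432
  (v10,v13,v11) [+-+] → (-1.33011, -0.2423, 0.6755)–(-1.33011, -0.2423, -0.418374)  len=1.0939
  (v11,v13,v14) [+--] → (-1.33011, -0.2423, -0.418374)–(-1.33011, -0.2423, -0.6755)  len=0.2571
  (v11,v14,v9) [+-+] → (-1.33011, -0.2423, -0.6755)–(-2.27744, -0.2423, -0.128563)  len=1.0939
  (v9,v14,v12) [+--] → (-2.27744, -0.2423, -0.128563)–(-2.50011, -0.2423, 0)  len=0.2571
  (v15,v0,v16) [-+-] → (2.50011, -0.2423, 0)–(2.27744, -0.2423, 0.128563)  len=0.2571
  (v16,v0,v1) [-++] → (2.27744, -0.2423, 0.128563)–(1.33011, -0.2423, 0.6755)  len=1.0939
  (v16,v1,v17) [-+-] → (1.33011, -0.2423, 0.6755)–(1.33011, -0.2423, 0.418374)  len=0.2571
  (v17,v1,v2) [-++] → (1.33011, -0.2423, 0.418374)–(1.33011, -0.2423, -0.6755)  len=1.0939
  (v17,v2,v15) [-+-] → (1.33011, -0.2423, -0.6755)–(1.4541, -0.2423, -0.603911)  len=0.1432
  (v15,v2,v0) [-++] → (1.4541, -0.2423, -0.603911)–(2.50011, -0.2423, 0)  len=1.2078

Chained into 2 loop(s):
  loop 1: 6 segments, perimeter = 4.0530
  loop 2: 6 segments, perimeter = 4.0530
Total perimeter = 8.106


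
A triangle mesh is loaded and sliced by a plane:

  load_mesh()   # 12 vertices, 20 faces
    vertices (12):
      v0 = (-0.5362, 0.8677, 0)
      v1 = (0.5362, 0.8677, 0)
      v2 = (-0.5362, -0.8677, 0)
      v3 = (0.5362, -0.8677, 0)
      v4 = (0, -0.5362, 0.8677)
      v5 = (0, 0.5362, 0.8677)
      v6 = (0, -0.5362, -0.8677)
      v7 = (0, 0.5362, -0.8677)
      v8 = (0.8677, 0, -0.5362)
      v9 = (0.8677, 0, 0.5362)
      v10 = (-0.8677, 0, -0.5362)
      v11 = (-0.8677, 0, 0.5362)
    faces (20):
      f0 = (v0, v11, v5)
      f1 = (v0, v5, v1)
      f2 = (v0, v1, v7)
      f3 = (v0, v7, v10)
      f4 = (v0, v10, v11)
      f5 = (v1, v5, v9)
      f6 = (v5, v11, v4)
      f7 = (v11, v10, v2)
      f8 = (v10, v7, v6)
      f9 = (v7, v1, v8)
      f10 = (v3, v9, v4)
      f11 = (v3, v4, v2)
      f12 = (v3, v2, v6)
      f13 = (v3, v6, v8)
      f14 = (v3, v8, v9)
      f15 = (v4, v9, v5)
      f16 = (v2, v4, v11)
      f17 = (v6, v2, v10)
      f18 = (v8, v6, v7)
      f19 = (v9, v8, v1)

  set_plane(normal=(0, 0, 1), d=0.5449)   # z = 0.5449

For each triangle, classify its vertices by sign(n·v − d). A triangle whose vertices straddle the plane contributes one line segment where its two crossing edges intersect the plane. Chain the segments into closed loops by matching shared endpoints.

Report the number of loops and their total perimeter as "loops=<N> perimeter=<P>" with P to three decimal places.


loops=1 perimeter=4.505

Straddling triangles (8 of 20):
  (v0,v11,v5) [--+] → (-0.844928, 0.0140722, 0.5449)–(-0.199476, 0.659524, 0.5449)  len=0.9128
  (v0,v5,v1) [-+-] → (-0.199476, 0.659524, 0.5449)–(0.199476, 0.659524, 0.5449)  len=0.3990
  (v1,v5,v9) [-+-] → (0.199476, 0.659524, 0.5449)–(0.844928, 0.0140722, 0.5449)  len=0.9128
  (v5,v11,v4) [+-+] → (-0.844928, 0.0140722, 0.5449)–(-0.844928, -0.0140722, 0.5449)  len=0.0281
  (v3,v9,v4) [--+] → (0.844928, -0.0140722, 0.5449)–(0.199476, -0.659524, 0.5449)  len=0.9128
  (v3,v4,v2) [-+-] → (0.199476, -0.659524, 0.5449)–(-0.199476, -0.659524, 0.5449)  len=0.3990
  (v4,v9,v5) [+-+] → (0.844928, -0.0140722, 0.5449)–(0.844928, 0.0140722, 0.5449)  len=0.0281
  (v2,v4,v11) [-+-] → (-0.199476, -0.659524, 0.5449)–(-0.844928, -0.0140722, 0.5449)  len=0.9128

Chained into 1 loop(s):
  loop 1: 8 segments, perimeter = 4.5054
Total perimeter = 4.505
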